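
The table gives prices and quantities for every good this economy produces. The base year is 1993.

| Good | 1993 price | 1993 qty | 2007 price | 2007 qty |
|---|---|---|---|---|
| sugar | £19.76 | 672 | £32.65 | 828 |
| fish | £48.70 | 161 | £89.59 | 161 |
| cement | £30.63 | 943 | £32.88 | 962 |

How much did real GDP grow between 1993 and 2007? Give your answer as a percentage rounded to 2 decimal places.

7.33%

Real GDP 1993 = Nominal GDP 1993 = 19.76·672 + 48.70·161 + 30.63·943 = 50003.51.
Real GDP 2007 (at 1993 prices) = 19.76·828 + 48.70·161 + 30.63·962 = 53668.04.
Real growth = 53668.04/50003.51 − 1 = 0.0733.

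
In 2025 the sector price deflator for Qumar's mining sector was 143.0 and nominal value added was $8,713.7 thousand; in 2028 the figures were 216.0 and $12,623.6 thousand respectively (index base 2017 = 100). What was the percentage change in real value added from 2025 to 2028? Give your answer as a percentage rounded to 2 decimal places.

Real value added 2025 = 8713.7 / 1.430 = 6093.50.
Real value added 2028 = 12623.6 / 2.160 = 5844.26.
Real growth = 5844.26 / 6093.50 − 1 = -0.0409.

-4.09%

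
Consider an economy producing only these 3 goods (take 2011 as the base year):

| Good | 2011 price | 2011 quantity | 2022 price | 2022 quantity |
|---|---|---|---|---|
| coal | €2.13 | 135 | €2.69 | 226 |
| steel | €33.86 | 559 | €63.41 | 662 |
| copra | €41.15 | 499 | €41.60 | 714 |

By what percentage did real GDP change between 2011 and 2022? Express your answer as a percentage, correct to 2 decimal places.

Real GDP 2011 = Nominal GDP 2011 = 2.13·135 + 33.86·559 + 41.15·499 = 39749.14.
Real GDP 2022 (at 2011 prices) = 2.13·226 + 33.86·662 + 41.15·714 = 52277.80.
Real growth = 52277.80/39749.14 − 1 = 0.3152.

31.52%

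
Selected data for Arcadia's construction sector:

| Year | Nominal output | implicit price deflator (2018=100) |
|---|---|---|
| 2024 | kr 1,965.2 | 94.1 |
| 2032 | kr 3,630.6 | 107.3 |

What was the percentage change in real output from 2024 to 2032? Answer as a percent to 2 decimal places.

Real output 2024 = 1965.2 / 0.941 = 2088.42.
Real output 2032 = 3630.6 / 1.073 = 3383.60.
Real growth = 3383.60 / 2088.42 − 1 = 0.6202.

62.02%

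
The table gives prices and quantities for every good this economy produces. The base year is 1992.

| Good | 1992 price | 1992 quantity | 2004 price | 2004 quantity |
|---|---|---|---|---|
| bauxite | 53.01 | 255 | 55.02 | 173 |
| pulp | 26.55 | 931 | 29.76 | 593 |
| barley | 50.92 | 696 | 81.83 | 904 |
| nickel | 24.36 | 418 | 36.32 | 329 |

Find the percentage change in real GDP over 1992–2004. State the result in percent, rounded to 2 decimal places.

-5.84%

Real GDP 1992 = Nominal GDP 1992 = 53.01·255 + 26.55·931 + 50.92·696 + 24.36·418 = 83858.40.
Real GDP 2004 (at 1992 prices) = 53.01·173 + 26.55·593 + 50.92·904 + 24.36·329 = 78961.00.
Real growth = 78961.00/83858.40 − 1 = -0.0584.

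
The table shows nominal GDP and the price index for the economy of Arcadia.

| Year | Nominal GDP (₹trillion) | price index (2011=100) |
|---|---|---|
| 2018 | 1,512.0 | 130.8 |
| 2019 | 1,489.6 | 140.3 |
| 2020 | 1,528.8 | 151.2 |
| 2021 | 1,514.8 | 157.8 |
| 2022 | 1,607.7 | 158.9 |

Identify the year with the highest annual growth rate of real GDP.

2022

2019: real = 1489.6/1.403 = 1061.72; growth vs 2018 (1155.96) = -8.15%.
2020: real = 1528.8/1.512 = 1011.11; growth vs 2019 (1061.72) = -4.77%.
2021: real = 1514.8/1.578 = 959.95; growth vs 2020 (1011.11) = -5.06%.
2022: real = 1607.7/1.589 = 1011.77; growth vs 2021 (959.95) = 5.40%.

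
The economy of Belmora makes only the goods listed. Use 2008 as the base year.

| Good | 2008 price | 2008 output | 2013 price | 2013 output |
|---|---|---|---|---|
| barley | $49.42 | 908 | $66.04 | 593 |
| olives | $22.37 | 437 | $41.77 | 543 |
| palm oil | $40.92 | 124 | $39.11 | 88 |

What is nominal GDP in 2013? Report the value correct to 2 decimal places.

$65284.51

Nominal GDP 2013 = Σ (p_2013 × q_2013) = 66.04·593 + 41.77·543 + 39.11·88 = 65284.51.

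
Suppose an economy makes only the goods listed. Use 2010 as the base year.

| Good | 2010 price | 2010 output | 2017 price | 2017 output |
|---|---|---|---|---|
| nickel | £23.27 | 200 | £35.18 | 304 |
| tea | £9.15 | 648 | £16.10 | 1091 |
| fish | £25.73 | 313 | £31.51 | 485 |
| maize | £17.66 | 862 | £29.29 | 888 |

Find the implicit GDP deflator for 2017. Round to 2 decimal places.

Nominal GDP 2017 = 35.18·304 + 16.10·1091 + 31.51·485 + 29.29·888 = 69551.69.
Real GDP 2017 (at 2010 prices) = 23.27·304 + 9.15·1091 + 25.73·485 + 17.66·888 = 45217.86.
Deflator = Nominal/Real × 100 = 69551.69/45217.86 × 100 = 153.815.

153.81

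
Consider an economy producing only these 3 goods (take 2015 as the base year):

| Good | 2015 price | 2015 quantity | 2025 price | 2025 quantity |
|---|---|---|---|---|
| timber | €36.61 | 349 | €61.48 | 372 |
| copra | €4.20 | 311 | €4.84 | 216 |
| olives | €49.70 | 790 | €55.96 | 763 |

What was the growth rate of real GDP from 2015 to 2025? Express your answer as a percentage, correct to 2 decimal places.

-1.68%

Real GDP 2015 = Nominal GDP 2015 = 36.61·349 + 4.20·311 + 49.70·790 = 53346.09.
Real GDP 2025 (at 2015 prices) = 36.61·372 + 4.20·216 + 49.70·763 = 52447.22.
Real growth = 52447.22/53346.09 − 1 = -0.0168.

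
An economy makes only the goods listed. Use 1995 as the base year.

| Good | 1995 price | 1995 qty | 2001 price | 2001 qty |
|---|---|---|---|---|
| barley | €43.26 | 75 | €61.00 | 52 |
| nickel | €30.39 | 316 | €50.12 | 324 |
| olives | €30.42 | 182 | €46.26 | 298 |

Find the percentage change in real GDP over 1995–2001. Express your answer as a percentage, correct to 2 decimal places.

15.10%

Real GDP 1995 = Nominal GDP 1995 = 43.26·75 + 30.39·316 + 30.42·182 = 18384.18.
Real GDP 2001 (at 1995 prices) = 43.26·52 + 30.39·324 + 30.42·298 = 21161.04.
Real growth = 21161.04/18384.18 − 1 = 0.1510.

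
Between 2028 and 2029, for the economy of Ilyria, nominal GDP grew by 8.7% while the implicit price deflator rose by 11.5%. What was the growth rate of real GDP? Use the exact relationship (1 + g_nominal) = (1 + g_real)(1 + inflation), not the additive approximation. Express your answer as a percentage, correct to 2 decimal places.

(1 + g_nom) = (1 + g_real)(1 + π), so g_real = 1.0870 / 1.1150 − 1 = -0.02511.

-2.51%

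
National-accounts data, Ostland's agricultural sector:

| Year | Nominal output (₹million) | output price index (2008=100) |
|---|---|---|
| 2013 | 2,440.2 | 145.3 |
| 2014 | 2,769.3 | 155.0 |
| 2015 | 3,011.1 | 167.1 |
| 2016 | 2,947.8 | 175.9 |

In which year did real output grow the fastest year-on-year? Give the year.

2014: real = 2769.3/1.550 = 1786.65; growth vs 2013 (1679.42) = 6.38%.
2015: real = 3011.1/1.671 = 1801.97; growth vs 2014 (1786.65) = 0.86%.
2016: real = 2947.8/1.759 = 1675.84; growth vs 2015 (1801.97) = -7.00%.

2014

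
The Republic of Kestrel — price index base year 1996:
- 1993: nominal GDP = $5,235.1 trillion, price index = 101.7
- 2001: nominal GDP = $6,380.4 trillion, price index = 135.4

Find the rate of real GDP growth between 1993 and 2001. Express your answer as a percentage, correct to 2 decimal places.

-8.46%

Real GDP 1993 = 5235.1 / 1.017 = 5147.59.
Real GDP 2001 = 6380.4 / 1.354 = 4712.26.
Real growth = 4712.26 / 5147.59 − 1 = -0.0846.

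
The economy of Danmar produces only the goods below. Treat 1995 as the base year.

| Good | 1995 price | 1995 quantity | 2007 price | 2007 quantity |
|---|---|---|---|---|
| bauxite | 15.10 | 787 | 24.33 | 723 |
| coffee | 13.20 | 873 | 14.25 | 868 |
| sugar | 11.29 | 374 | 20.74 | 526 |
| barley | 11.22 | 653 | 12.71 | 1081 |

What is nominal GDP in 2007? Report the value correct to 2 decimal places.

Nominal GDP 2007 = Σ (p_2007 × q_2007) = 24.33·723 + 14.25·868 + 20.74·526 + 12.71·1081 = 54608.34.

54608.34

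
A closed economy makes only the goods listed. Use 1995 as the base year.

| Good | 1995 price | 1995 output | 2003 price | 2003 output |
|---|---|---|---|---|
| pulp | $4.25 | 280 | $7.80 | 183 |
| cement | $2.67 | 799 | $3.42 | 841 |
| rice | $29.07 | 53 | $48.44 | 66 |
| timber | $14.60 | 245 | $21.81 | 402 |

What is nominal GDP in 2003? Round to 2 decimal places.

Nominal GDP 2003 = Σ (p_2003 × q_2003) = 7.80·183 + 3.42·841 + 48.44·66 + 21.81·402 = 16268.28.

$16268.28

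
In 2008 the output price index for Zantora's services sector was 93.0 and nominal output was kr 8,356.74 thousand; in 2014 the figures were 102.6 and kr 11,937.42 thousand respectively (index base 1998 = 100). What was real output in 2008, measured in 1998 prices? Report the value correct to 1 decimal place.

kr 8,985.7 thousand

Real output = Nominal / (output price index/100) = 8356.74 / 0.930 = 8985.74.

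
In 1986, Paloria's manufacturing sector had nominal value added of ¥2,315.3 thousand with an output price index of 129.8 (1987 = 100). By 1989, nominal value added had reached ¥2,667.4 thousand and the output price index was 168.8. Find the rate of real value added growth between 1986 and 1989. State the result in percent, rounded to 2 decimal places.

Deflate each year: 1986 → 2315.3/1.298 = 1783.74; 1989 → 2667.4/1.688 = 1580.21.
So real value added changed by 1580.21/1783.74 − 1 = -0.1141, i.e. -11.41%.

-11.41%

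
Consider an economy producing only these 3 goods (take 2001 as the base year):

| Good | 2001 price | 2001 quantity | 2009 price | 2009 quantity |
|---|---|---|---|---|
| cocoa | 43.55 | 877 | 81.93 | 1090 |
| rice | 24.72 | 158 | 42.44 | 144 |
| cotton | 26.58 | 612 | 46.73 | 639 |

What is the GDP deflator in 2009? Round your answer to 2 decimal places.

Nominal GDP 2009 = 81.93·1090 + 42.44·144 + 46.73·639 = 125275.53.
Real GDP 2009 (at 2001 prices) = 43.55·1090 + 24.72·144 + 26.58·639 = 68013.80.
Deflator = Nominal/Real × 100 = 125275.53/68013.80 × 100 = 184.191.

184.19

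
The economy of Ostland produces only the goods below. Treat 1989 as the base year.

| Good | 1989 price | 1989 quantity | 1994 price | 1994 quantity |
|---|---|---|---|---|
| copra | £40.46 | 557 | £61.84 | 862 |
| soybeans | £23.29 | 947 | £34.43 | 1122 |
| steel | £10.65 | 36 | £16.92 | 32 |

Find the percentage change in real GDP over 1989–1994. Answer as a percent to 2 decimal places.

Real GDP 1989 = Nominal GDP 1989 = 40.46·557 + 23.29·947 + 10.65·36 = 44975.25.
Real GDP 1994 (at 1989 prices) = 40.46·862 + 23.29·1122 + 10.65·32 = 61348.70.
Real growth = 61348.70/44975.25 − 1 = 0.3641.

36.41%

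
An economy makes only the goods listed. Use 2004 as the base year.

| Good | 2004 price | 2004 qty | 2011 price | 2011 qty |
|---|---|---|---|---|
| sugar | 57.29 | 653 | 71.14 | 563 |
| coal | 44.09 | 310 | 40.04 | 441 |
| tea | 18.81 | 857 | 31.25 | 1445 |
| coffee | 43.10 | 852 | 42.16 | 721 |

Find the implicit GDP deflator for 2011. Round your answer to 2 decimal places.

121.20

Nominal GDP 2011 = 71.14·563 + 40.04·441 + 31.25·1445 + 42.16·721 = 133263.07.
Real GDP 2011 (at 2004 prices) = 57.29·563 + 44.09·441 + 18.81·1445 + 43.10·721 = 109953.51.
Deflator = Nominal/Real × 100 = 133263.07/109953.51 × 100 = 121.199.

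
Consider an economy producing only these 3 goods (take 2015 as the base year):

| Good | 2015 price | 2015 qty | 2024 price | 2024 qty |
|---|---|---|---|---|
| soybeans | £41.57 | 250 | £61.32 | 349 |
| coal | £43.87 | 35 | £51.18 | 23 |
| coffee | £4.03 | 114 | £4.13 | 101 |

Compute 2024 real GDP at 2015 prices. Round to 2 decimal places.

£15923.97

Real GDP 2024 = Σ (p_2015 × q_2024) = 41.57·349 + 43.87·23 + 4.03·101 = 15923.97.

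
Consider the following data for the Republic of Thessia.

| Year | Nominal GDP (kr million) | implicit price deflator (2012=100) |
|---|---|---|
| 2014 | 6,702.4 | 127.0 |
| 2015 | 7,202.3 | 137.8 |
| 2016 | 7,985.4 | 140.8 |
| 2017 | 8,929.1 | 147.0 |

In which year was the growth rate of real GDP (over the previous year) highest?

2016

2015: real = 7202.3/1.378 = 5226.63; growth vs 2014 (5277.48) = -0.96%.
2016: real = 7985.4/1.408 = 5671.45; growth vs 2015 (5226.63) = 8.51%.
2017: real = 8929.1/1.470 = 6074.22; growth vs 2016 (5671.45) = 7.10%.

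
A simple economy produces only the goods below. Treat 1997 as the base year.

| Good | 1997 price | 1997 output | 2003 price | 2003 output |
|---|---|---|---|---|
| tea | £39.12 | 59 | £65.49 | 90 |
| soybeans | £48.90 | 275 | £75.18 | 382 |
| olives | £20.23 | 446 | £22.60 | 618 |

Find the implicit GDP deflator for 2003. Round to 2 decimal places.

Nominal GDP 2003 = 65.49·90 + 75.18·382 + 22.60·618 = 48579.66.
Real GDP 2003 (at 1997 prices) = 39.12·90 + 48.90·382 + 20.23·618 = 34702.74.
Deflator = Nominal/Real × 100 = 48579.66/34702.74 × 100 = 139.988.

139.99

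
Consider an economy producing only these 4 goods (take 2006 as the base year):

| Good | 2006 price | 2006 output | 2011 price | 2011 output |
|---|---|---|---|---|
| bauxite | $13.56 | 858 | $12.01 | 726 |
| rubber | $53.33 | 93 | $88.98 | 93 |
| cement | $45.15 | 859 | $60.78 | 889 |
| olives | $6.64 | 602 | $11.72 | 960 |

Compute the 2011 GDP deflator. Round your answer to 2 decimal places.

Nominal GDP 2011 = 12.01·726 + 88.98·93 + 60.78·889 + 11.72·960 = 82279.02.
Real GDP 2011 (at 2006 prices) = 13.56·726 + 53.33·93 + 45.15·889 + 6.64·960 = 61317.00.
Deflator = Nominal/Real × 100 = 82279.02/61317.00 × 100 = 134.186.

134.19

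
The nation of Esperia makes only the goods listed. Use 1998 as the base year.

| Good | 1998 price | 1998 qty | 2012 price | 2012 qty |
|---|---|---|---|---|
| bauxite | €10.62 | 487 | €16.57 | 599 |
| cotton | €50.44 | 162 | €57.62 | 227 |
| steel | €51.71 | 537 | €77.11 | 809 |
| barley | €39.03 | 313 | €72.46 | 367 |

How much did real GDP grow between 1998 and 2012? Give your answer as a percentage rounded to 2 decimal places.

38.71%

Real GDP 1998 = Nominal GDP 1998 = 10.62·487 + 50.44·162 + 51.71·537 + 39.03·313 = 53327.88.
Real GDP 2012 (at 1998 prices) = 10.62·599 + 50.44·227 + 51.71·809 + 39.03·367 = 73968.66.
Real growth = 73968.66/53327.88 − 1 = 0.3871.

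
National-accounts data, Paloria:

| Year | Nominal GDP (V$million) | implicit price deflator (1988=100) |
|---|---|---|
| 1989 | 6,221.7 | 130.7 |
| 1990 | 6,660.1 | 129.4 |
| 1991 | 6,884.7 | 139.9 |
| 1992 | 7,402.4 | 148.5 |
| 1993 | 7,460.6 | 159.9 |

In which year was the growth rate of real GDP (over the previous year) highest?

1990

1990: real = 6660.1/1.294 = 5146.91; growth vs 1989 (4760.29) = 8.12%.
1991: real = 6884.7/1.399 = 4921.16; growth vs 1990 (5146.91) = -4.39%.
1992: real = 7402.4/1.485 = 4984.78; growth vs 1991 (4921.16) = 1.29%.
1993: real = 7460.6/1.599 = 4665.79; growth vs 1992 (4984.78) = -6.40%.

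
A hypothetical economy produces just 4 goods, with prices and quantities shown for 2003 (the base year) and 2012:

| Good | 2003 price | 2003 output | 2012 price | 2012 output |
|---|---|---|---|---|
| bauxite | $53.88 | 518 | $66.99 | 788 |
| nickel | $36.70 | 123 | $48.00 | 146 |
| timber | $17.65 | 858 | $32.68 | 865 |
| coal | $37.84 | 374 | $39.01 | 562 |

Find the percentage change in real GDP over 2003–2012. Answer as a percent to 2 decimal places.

Real GDP 2003 = Nominal GDP 2003 = 53.88·518 + 36.70·123 + 17.65·858 + 37.84·374 = 61719.80.
Real GDP 2012 (at 2003 prices) = 53.88·788 + 36.70·146 + 17.65·865 + 37.84·562 = 84348.97.
Real growth = 84348.97/61719.80 − 1 = 0.3666.

36.66%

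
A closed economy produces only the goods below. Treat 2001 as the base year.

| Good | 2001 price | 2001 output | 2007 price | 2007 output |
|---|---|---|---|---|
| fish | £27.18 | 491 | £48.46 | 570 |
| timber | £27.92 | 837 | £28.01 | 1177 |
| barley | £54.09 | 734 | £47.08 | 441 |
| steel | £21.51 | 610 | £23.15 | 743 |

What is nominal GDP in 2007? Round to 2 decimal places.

Nominal GDP 2007 = Σ (p_2007 × q_2007) = 48.46·570 + 28.01·1177 + 47.08·441 + 23.15·743 = 98552.70.

£98552.70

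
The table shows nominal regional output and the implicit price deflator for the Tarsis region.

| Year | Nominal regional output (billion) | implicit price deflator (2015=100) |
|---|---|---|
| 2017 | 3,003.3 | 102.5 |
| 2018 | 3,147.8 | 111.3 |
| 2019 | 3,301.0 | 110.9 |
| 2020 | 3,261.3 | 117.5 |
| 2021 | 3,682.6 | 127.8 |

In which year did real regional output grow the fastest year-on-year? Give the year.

2019

2018: real = 3147.8/1.113 = 2828.21; growth vs 2017 (2930.05) = -3.48%.
2019: real = 3301.0/1.109 = 2976.56; growth vs 2018 (2828.21) = 5.25%.
2020: real = 3261.3/1.175 = 2775.57; growth vs 2019 (2976.56) = -6.75%.
2021: real = 3682.6/1.278 = 2881.53; growth vs 2020 (2775.57) = 3.82%.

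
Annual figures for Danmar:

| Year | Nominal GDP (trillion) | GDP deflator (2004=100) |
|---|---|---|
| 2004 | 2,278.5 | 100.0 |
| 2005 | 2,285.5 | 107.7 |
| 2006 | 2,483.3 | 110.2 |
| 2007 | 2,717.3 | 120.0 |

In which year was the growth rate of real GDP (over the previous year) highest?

2006

2005: real = 2285.5/1.077 = 2122.10; growth vs 2004 (2278.50) = -6.86%.
2006: real = 2483.3/1.102 = 2253.45; growth vs 2005 (2122.10) = 6.19%.
2007: real = 2717.3/1.200 = 2264.42; growth vs 2006 (2253.45) = 0.49%.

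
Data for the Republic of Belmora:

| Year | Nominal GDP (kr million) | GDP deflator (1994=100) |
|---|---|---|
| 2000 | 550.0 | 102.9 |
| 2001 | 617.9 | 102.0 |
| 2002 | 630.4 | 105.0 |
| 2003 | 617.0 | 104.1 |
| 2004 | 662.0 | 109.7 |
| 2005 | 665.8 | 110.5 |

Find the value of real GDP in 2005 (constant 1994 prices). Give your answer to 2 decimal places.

Real GDP 2005 = 665.8 / 1.105 = 602.53.

kr 602.53 million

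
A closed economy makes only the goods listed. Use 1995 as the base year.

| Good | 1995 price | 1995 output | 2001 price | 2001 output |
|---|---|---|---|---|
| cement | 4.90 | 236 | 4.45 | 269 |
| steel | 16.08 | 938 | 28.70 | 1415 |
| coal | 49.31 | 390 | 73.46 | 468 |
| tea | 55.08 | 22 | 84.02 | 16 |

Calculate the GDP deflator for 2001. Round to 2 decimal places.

Nominal GDP 2001 = 4.45·269 + 28.70·1415 + 73.46·468 + 84.02·16 = 77531.15.
Real GDP 2001 (at 1995 prices) = 4.90·269 + 16.08·1415 + 49.31·468 + 55.08·16 = 48029.66.
Deflator = Nominal/Real × 100 = 77531.15/48029.66 × 100 = 161.423.

161.42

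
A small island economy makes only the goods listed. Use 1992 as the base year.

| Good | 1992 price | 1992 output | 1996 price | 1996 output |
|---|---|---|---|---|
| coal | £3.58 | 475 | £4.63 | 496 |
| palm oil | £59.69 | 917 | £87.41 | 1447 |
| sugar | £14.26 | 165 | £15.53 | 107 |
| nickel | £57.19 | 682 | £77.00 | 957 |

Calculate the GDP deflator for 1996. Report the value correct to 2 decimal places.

141.36

Nominal GDP 1996 = 4.63·496 + 87.41·1447 + 15.53·107 + 77.00·957 = 204129.46.
Real GDP 1996 (at 1992 prices) = 3.58·496 + 59.69·1447 + 14.26·107 + 57.19·957 = 144403.76.
Deflator = Nominal/Real × 100 = 204129.46/144403.76 × 100 = 141.360.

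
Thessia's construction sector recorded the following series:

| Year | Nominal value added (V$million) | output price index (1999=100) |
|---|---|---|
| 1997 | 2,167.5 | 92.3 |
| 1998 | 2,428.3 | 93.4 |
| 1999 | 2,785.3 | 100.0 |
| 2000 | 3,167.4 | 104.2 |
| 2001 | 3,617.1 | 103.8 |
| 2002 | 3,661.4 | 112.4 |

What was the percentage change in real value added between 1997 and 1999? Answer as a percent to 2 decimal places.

18.61%

Real value added 1997 = 2167.5/0.923 = 2348.32.
Real value added 1999 = 2785.3/1.000 = 2785.30.
Change = 2785.30/2348.32 − 1 = 0.1861.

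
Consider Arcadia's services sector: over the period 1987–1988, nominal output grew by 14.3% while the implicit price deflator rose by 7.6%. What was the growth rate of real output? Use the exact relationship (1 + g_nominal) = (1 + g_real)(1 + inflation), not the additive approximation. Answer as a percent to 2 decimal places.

(1 + g_nom) = (1 + g_real)(1 + π), so g_real = 1.1430 / 1.0760 − 1 = 0.06227.

6.23%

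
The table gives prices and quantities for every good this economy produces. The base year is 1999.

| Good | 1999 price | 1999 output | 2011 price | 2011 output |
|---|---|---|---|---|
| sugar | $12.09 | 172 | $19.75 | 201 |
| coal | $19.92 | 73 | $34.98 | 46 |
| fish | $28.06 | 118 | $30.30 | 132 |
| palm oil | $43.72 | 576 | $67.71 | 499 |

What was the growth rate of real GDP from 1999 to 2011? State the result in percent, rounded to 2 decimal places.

Real GDP 1999 = Nominal GDP 1999 = 12.09·172 + 19.92·73 + 28.06·118 + 43.72·576 = 32027.44.
Real GDP 2011 (at 1999 prices) = 12.09·201 + 19.92·46 + 28.06·132 + 43.72·499 = 28866.61.
Real growth = 28866.61/32027.44 − 1 = -0.0987.

-9.87%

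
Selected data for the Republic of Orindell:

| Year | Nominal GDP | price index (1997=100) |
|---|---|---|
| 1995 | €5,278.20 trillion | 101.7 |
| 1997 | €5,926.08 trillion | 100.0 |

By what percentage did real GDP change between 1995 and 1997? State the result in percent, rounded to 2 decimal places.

Real GDP 1995 = 5278.20 / 1.017 = 5189.97.
Real GDP 1997 = 5926.08 / 1.000 = 5926.08.
Real growth = 5926.08 / 5189.97 − 1 = 0.1418.

14.18%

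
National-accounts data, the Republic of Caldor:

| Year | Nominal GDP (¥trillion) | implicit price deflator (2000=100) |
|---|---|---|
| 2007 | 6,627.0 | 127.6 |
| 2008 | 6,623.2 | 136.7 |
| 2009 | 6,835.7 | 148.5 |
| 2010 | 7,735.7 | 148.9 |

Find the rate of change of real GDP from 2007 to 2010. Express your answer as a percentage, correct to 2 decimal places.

Real GDP 2007 = 6627.0/1.276 = 5193.57.
Real GDP 2010 = 7735.7/1.489 = 5195.23.
Change = 5195.23/5193.57 − 1 = 0.0003.

0.03%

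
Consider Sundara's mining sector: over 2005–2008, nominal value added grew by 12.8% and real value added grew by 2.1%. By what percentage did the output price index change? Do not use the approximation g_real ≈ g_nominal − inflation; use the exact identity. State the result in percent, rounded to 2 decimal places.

10.48%

(1 + g_nom) = (1 + g_real)(1 + π), so π = 1.1280 / 1.0210 − 1 = 0.10480.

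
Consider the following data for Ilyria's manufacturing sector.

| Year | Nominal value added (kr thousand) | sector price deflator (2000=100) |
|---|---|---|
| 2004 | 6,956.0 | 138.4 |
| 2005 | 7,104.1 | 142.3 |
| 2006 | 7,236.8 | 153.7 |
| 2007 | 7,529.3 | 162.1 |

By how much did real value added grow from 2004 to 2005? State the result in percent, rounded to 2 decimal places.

-0.67%

Real value added 2004 = 6956.0/1.384 = 5026.01.
Real value added 2005 = 7104.1/1.423 = 4992.34.
Change = 4992.34/5026.01 − 1 = -0.0067.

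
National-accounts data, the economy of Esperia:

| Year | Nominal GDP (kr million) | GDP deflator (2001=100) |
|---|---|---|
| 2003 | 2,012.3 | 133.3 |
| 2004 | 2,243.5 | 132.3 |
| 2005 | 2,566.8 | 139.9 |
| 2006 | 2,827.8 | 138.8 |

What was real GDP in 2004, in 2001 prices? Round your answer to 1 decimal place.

Real GDP 2004 = 2243.5 / 1.323 = 1695.77.

kr 1,695.8 million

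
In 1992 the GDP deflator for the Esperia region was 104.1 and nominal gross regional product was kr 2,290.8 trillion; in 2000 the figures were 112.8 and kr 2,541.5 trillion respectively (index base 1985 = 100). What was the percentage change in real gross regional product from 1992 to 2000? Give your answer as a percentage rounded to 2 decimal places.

2.39%

Deflate each year: 1992 → 2290.8/1.041 = 2200.58; 2000 → 2541.5/1.128 = 2253.10.
So real gross regional product changed by 2253.10/2200.58 − 1 = 0.0239, i.e. 2.39%.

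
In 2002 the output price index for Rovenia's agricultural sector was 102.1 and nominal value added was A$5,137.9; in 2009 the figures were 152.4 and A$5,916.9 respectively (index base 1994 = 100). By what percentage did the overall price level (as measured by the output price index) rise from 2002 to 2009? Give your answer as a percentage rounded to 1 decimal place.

Price-level change = 152.4 / 102.1 − 1 = 0.4927.

49.3%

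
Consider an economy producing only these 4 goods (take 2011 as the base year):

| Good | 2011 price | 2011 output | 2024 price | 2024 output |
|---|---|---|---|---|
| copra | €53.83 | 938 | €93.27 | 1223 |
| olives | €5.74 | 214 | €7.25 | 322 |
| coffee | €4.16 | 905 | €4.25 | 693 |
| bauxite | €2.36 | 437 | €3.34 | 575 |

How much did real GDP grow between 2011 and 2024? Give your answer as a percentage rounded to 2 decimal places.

27.26%

Real GDP 2011 = Nominal GDP 2011 = 53.83·938 + 5.74·214 + 4.16·905 + 2.36·437 = 56517.02.
Real GDP 2024 (at 2011 prices) = 53.83·1223 + 5.74·322 + 4.16·693 + 2.36·575 = 71922.25.
Real growth = 71922.25/56517.02 − 1 = 0.2726.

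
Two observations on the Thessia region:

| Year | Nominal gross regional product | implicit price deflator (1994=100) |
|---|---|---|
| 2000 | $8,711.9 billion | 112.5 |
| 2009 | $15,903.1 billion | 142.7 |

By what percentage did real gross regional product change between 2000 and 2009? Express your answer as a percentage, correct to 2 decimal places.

43.91%

Real gross regional product 2000 = 8711.9 / 1.125 = 7743.91.
Real gross regional product 2009 = 15903.1 / 1.427 = 11144.43.
Real growth = 11144.43 / 7743.91 − 1 = 0.4391.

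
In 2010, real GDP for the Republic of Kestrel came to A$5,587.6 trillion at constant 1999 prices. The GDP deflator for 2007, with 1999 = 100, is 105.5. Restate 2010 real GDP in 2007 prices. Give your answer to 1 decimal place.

Real GDP in 2007 prices = Real GDP in 1999 prices × (P_2007/P_1999) = 5587.6 × 1.055 = 5894.92.

A$5,894.9 trillion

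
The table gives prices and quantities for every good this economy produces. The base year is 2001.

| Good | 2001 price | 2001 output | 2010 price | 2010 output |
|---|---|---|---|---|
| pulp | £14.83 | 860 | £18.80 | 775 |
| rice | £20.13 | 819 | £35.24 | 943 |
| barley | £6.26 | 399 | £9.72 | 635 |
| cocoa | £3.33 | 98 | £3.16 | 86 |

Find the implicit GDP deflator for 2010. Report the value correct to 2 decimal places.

Nominal GDP 2010 = 18.80·775 + 35.24·943 + 9.72·635 + 3.16·86 = 54245.28.
Real GDP 2010 (at 2001 prices) = 14.83·775 + 20.13·943 + 6.26·635 + 3.33·86 = 34737.32.
Deflator = Nominal/Real × 100 = 54245.28/34737.32 × 100 = 156.159.

156.16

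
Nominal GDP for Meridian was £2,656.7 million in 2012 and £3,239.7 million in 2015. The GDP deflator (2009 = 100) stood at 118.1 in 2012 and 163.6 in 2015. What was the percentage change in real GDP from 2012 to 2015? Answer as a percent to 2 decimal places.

Deflate each year: 2012 → 2656.7/1.181 = 2249.53; 2015 → 3239.7/1.636 = 1980.26.
So real GDP changed by 1980.26/2249.53 − 1 = -0.1197, i.e. -11.97%.

-11.97%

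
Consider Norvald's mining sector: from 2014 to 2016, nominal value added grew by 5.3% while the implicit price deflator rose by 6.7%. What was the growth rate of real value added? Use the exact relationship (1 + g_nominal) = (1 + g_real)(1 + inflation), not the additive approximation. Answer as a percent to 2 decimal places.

(1 + g_nom) = (1 + g_real)(1 + π), so g_real = 1.0530 / 1.0670 − 1 = -0.01312.

-1.31%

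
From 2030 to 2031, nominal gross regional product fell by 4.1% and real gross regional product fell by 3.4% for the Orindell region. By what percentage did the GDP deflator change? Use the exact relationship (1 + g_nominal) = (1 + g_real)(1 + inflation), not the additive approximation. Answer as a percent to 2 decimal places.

(1 + g_nom) = (1 + g_real)(1 + π), so π = 0.9590 / 0.9660 − 1 = -0.00725.

-0.72%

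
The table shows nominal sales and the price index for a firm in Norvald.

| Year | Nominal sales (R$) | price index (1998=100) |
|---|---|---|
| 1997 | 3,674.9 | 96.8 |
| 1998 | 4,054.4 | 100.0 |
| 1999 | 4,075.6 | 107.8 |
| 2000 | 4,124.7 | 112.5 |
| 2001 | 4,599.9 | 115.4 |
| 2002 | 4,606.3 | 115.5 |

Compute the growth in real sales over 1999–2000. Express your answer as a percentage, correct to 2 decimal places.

Real sales 1999 = 4075.6/1.078 = 3780.71.
Real sales 2000 = 4124.7/1.125 = 3666.40.
Change = 3666.40/3780.71 − 1 = -0.0302.

-3.02%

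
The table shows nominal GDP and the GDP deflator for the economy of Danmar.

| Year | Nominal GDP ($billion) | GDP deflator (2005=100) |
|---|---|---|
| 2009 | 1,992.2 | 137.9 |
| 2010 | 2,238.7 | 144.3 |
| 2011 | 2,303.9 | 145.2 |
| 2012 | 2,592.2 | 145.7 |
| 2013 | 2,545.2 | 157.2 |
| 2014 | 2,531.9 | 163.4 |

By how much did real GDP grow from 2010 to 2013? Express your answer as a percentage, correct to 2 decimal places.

4.36%

Real GDP 2010 = 2238.7/1.443 = 1551.42.
Real GDP 2013 = 2545.2/1.572 = 1619.08.
Change = 1619.08/1551.42 − 1 = 0.0436.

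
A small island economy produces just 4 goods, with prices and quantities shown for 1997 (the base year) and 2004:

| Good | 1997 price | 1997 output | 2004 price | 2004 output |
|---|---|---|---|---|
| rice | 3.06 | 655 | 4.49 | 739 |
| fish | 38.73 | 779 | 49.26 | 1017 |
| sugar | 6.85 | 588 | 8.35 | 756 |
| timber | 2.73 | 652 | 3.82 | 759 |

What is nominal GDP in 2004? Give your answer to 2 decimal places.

Nominal GDP 2004 = Σ (p_2004 × q_2004) = 4.49·739 + 49.26·1017 + 8.35·756 + 3.82·759 = 62627.51.

62627.51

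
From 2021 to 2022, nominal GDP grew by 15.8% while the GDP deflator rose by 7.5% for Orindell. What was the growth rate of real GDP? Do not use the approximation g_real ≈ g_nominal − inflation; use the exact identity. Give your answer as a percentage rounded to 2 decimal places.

(1 + g_nom) = (1 + g_real)(1 + π), so g_real = 1.1580 / 1.0750 − 1 = 0.07721.

7.72%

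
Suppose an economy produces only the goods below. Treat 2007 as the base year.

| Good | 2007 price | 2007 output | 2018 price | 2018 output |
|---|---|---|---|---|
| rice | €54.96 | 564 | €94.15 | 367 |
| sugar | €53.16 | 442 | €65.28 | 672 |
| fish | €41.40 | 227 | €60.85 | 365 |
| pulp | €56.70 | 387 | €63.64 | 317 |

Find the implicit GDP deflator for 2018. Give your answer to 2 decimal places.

Nominal GDP 2018 = 94.15·367 + 65.28·672 + 60.85·365 + 63.64·317 = 120805.34.
Real GDP 2018 (at 2007 prices) = 54.96·367 + 53.16·672 + 41.40·365 + 56.70·317 = 88978.74.
Deflator = Nominal/Real × 100 = 120805.34/88978.74 × 100 = 135.769.

135.77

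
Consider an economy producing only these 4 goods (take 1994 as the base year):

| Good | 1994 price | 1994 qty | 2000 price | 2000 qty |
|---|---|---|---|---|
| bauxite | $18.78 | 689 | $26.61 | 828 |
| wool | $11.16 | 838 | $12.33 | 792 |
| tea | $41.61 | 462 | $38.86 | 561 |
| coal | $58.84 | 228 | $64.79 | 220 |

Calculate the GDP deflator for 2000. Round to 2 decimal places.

111.83

Nominal GDP 2000 = 26.61·828 + 12.33·792 + 38.86·561 + 64.79·220 = 67852.70.
Real GDP 2000 (at 1994 prices) = 18.78·828 + 11.16·792 + 41.61·561 + 58.84·220 = 60676.57.
Deflator = Nominal/Real × 100 = 67852.70/60676.57 × 100 = 111.827.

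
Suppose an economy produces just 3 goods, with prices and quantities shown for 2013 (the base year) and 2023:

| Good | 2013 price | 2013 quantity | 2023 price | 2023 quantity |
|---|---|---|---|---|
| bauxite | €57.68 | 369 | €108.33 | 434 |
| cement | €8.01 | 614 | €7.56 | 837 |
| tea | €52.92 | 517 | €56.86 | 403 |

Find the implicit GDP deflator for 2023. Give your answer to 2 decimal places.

Nominal GDP 2023 = 108.33·434 + 7.56·837 + 56.86·403 = 76257.52.
Real GDP 2023 (at 2013 prices) = 57.68·434 + 8.01·837 + 52.92·403 = 53064.25.
Deflator = Nominal/Real × 100 = 76257.52/53064.25 × 100 = 143.708.

143.71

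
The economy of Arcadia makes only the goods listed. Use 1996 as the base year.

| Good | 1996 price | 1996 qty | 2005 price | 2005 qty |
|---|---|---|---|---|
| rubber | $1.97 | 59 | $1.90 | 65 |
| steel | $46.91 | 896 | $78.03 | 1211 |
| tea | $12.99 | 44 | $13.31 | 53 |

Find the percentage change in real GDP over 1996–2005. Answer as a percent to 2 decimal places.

34.89%

Real GDP 1996 = Nominal GDP 1996 = 1.97·59 + 46.91·896 + 12.99·44 = 42719.15.
Real GDP 2005 (at 1996 prices) = 1.97·65 + 46.91·1211 + 12.99·53 = 57624.53.
Real growth = 57624.53/42719.15 − 1 = 0.3489.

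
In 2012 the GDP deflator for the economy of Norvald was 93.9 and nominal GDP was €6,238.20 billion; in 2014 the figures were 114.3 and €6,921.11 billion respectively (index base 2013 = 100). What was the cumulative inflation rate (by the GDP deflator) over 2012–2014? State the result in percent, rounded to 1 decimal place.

Price-level change = 114.3 / 93.9 − 1 = 0.2173.

21.7%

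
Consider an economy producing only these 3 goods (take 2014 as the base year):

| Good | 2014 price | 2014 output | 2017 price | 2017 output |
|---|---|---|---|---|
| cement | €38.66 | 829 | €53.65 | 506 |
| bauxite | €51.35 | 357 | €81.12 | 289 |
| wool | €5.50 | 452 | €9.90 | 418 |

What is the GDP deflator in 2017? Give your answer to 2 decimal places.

149.12

Nominal GDP 2017 = 53.65·506 + 81.12·289 + 9.90·418 = 54728.78.
Real GDP 2017 (at 2014 prices) = 38.66·506 + 51.35·289 + 5.50·418 = 36701.11.
Deflator = Nominal/Real × 100 = 54728.78/36701.11 × 100 = 149.120.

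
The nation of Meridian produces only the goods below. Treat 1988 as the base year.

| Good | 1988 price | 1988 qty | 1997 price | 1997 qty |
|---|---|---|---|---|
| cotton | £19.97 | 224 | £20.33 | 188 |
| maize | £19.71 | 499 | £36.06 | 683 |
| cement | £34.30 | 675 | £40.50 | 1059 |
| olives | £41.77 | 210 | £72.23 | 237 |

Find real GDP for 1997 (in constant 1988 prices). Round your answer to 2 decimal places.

Real GDP 1997 = Σ (p_1988 × q_1997) = 19.97·188 + 19.71·683 + 34.30·1059 + 41.77·237 = 63439.48.

£63439.48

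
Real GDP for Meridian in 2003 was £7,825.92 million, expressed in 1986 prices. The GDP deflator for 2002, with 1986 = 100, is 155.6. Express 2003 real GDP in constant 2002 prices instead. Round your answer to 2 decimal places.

£12,177.13 million

Real GDP in 2002 prices = Real GDP in 1986 prices × (P_2002/P_1986) = 7825.92 × 1.556 = 12177.13.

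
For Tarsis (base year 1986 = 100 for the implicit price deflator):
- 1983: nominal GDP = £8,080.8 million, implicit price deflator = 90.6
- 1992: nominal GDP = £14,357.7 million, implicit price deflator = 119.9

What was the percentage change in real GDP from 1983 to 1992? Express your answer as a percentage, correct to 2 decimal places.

Real GDP 1983 = 8080.8 / 0.906 = 8919.21.
Real GDP 1992 = 14357.7 / 1.199 = 11974.73.
Real growth = 11974.73 / 8919.21 − 1 = 0.3426.

34.26%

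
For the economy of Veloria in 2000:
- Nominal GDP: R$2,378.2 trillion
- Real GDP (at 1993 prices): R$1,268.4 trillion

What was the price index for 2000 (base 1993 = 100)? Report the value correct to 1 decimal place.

187.5

price index = (Nominal / Real) × 100 = 2378.2 / 1268.4 × 100 = 187.50.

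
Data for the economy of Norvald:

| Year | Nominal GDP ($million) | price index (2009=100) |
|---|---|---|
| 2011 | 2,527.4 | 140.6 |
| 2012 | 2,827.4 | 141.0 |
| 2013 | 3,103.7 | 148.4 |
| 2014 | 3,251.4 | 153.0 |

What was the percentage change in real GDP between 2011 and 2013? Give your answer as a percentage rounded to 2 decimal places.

16.35%

Real GDP 2011 = 2527.4/1.406 = 1797.58.
Real GDP 2013 = 3103.7/1.484 = 2091.44.
Change = 2091.44/1797.58 − 1 = 0.1635.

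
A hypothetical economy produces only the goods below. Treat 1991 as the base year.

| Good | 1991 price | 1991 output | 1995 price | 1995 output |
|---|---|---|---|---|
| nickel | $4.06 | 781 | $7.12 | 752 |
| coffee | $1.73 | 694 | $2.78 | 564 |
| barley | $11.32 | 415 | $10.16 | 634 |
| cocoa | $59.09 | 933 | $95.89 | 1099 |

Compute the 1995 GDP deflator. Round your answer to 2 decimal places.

155.95

Nominal GDP 1995 = 7.12·752 + 2.78·564 + 10.16·634 + 95.89·1099 = 118746.71.
Real GDP 1995 (at 1991 prices) = 4.06·752 + 1.73·564 + 11.32·634 + 59.09·1099 = 76145.63.
Deflator = Nominal/Real × 100 = 118746.71/76145.63 × 100 = 155.947.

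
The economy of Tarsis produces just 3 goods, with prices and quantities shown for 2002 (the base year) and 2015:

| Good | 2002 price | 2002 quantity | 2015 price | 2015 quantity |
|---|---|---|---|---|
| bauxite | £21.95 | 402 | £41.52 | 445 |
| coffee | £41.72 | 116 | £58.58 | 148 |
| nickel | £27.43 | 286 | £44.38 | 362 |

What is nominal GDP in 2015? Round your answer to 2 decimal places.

£43211.80

Nominal GDP 2015 = Σ (p_2015 × q_2015) = 41.52·445 + 58.58·148 + 44.38·362 = 43211.80.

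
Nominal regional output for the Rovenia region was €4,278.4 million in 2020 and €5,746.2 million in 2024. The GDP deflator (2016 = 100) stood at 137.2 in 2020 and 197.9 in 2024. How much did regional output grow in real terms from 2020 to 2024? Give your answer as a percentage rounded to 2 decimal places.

Deflate each year: 2020 → 4278.4/1.372 = 3118.37; 2024 → 5746.2/1.979 = 2903.59.
So real regional output changed by 2903.59/3118.37 − 1 = -0.0689, i.e. -6.89%.

-6.89%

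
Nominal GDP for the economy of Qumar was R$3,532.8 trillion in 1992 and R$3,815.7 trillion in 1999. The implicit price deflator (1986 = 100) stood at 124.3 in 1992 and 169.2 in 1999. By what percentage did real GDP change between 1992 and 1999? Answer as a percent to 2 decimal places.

Deflate each year: 1992 → 3532.8/1.243 = 2842.16; 1999 → 3815.7/1.692 = 2255.14.
So real GDP changed by 2255.14/2842.16 − 1 = -0.2065, i.e. -20.65%.

-20.65%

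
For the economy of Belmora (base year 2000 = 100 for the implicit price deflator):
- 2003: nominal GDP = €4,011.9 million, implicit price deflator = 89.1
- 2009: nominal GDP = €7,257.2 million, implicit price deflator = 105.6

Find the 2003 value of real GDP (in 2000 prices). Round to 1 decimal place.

€4,502.7 million

Real GDP = Nominal / (implicit price deflator/100) = 4011.9 / 0.891 = 4502.69.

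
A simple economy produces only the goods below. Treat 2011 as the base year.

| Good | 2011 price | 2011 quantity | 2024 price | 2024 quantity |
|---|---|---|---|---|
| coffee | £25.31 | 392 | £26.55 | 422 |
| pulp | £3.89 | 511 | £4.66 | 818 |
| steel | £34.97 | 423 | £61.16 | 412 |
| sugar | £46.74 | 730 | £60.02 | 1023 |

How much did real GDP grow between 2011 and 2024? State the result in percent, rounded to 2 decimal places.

25.10%

Real GDP 2011 = Nominal GDP 2011 = 25.31·392 + 3.89·511 + 34.97·423 + 46.74·730 = 60821.82.
Real GDP 2024 (at 2011 prices) = 25.31·422 + 3.89·818 + 34.97·412 + 46.74·1023 = 76085.50.
Real growth = 76085.50/60821.82 − 1 = 0.2510.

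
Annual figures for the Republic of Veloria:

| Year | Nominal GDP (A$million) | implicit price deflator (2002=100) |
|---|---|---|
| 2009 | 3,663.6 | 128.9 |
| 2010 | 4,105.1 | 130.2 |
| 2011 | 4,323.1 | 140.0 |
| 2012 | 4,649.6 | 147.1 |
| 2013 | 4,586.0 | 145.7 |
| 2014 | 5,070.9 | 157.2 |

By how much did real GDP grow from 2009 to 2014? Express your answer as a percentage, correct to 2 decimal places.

Real GDP 2009 = 3663.6/1.289 = 2842.20.
Real GDP 2014 = 5070.9/1.572 = 3225.76.
Change = 3225.76/2842.20 − 1 = 0.1350.

13.50%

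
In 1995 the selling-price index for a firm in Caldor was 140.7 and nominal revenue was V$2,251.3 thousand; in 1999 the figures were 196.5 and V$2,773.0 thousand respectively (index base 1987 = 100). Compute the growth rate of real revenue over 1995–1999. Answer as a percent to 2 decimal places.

-11.80%

Deflate each year: 1995 → 2251.3/1.407 = 1600.07; 1999 → 2773.0/1.965 = 1411.20.
So real revenue changed by 1411.20/1600.07 − 1 = -0.1180, i.e. -11.80%.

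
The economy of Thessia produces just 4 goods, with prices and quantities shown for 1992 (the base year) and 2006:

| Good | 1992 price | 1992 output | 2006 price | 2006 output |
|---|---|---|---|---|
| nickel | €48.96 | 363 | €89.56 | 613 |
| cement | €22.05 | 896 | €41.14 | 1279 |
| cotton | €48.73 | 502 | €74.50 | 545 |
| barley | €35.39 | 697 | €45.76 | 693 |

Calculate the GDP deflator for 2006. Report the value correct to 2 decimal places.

Nominal GDP 2006 = 89.56·613 + 41.14·1279 + 74.50·545 + 45.76·693 = 179832.52.
Real GDP 2006 (at 1992 prices) = 48.96·613 + 22.05·1279 + 48.73·545 + 35.39·693 = 109297.55.
Deflator = Nominal/Real × 100 = 179832.52/109297.55 × 100 = 164.535.

164.53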